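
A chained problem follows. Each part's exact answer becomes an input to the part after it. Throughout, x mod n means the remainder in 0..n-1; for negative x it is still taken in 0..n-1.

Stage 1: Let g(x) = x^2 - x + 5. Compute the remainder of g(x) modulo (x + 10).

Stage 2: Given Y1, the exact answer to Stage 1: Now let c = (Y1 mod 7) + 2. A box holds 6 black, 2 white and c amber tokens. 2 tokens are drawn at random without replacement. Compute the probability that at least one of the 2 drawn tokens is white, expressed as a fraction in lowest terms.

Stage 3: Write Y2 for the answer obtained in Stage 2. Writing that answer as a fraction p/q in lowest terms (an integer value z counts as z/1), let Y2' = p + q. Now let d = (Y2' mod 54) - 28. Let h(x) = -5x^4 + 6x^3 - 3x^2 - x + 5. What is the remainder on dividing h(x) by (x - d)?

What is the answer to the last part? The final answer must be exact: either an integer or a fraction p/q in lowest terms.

Stage 1: remainder = value at the root: 1*(-10)^2 - 1*(-10)^1 + 5 = (100) + (10) + (5) = 115; answer 115
Stage 2: Y1 = 115; c = 5; total draws C(13,2) = 78; complement C(11,2) = 55; favorable 78 - 55 = 23; P = 23/78; answer 23/78
Stage 3: Y2 = 23/78; threaded value p + q = 101; d = 19; remainder = value at the root: -5*(19)^4 + 6*(19)^3 - 3*(19)^2 - 1*(19)^1 + 5 = (-651605) + (41154) + (-1083) + (-19) + (5) = -611548; answer -611548

-611548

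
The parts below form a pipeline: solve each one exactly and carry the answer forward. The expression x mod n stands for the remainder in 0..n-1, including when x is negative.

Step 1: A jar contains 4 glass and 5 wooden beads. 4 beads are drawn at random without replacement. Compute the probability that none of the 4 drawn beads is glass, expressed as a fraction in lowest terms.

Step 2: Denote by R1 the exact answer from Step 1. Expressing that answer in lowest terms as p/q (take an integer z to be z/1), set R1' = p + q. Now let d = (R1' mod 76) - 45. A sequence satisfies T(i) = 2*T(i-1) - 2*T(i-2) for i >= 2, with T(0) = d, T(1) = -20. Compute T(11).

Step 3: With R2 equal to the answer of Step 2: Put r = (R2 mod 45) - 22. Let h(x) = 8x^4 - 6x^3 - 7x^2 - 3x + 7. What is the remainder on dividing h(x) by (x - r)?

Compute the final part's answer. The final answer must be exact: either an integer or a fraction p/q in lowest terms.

Step 1: total draws C(9,4) = 126; favorable C(5,4) = 5; P = 5/126; answer 5/126
Step 2: R1 = 5/126; threaded value p + q = 131; d = 10; T(2) = 2*(-20) - 2*(10) = -60; iterating: T(2)=-60, T(3)=-80, T(4)=-40, T(5)=80, T(6)=240, T(7)=320, T(8)=160, T(9)=-320, T(10)=-960, T(11)=-1280; answer -1280
Step 3: R2 = -1280; r = 3; remainder = value at the root: 8*(3)^4 - 6*(3)^3 - 7*(3)^2 - 3*(3)^1 + 7 = (648) + (-162) + (-63) + (-9) + (7) = 421; answer 421

421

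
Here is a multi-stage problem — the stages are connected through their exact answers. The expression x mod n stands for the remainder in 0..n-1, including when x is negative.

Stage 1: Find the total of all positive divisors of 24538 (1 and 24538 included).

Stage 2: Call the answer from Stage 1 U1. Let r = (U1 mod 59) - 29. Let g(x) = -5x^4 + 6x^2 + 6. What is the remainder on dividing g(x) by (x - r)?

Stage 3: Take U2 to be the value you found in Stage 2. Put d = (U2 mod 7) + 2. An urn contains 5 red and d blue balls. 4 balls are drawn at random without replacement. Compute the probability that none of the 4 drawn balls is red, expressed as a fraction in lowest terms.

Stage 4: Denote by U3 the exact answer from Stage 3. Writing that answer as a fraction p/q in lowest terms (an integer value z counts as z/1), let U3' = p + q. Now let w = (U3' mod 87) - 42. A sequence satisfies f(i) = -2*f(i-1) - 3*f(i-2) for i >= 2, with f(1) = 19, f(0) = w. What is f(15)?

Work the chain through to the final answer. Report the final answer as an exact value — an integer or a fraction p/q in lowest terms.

-27191

Stage 1: 24538 = 2 * 12269; sigma = (1 + 2) * (1 + 12269) = 3 * 12270 = 36810; answer 36810
Stage 2: U1 = 36810; r = 24; remainder = value at the root: -5*(24)^4 + 6*(24)^2 + 6 = (-1658880) + (3456) + (6) = -1655418; answer -1655418
Stage 3: U2 = -1655418; d = 7; total draws C(12,4) = 495; favorable C(7,4) = 35; P = 7/99; answer 7/99
Stage 4: U3 = 7/99; threaded value p + q = 106; w = -23; f(2) = -2*(19) - 3*(-23) = 31; iterating: f(2)=31, f(3)=-119, f(4)=145, f(5)=67, f(6)=-569, f(7)=937, f(8)=-167, f(9)=-2477, f(10)=5455, f(11)=-3479, f(12)=-9407, f(13)=29251, f(14)=-30281, f(15)=-27191; answer -27191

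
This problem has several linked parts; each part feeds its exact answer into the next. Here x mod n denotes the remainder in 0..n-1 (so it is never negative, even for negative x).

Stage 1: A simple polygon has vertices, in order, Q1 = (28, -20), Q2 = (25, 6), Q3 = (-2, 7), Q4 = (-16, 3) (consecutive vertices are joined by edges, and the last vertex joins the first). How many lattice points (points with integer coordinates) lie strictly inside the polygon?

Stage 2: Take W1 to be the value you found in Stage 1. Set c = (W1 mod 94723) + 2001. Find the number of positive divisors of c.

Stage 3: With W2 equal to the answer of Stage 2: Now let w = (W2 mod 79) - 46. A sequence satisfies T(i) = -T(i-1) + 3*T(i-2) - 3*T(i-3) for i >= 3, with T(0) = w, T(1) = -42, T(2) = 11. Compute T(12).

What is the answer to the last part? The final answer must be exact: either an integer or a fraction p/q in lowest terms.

Stage 1: cross terms: (28*6 - 25*-20)=668, (25*7 - -2*6)=187, (-2*3 - -16*7)=106, (-16*-20 - 28*3)=236; twice the area = |1197| = 1197; area = 1197/2; boundary points = 1 + 1 + 2 + 1 = 5; strictly interior points = area - boundary/2 + 1 = 597; answer 597
Stage 2: W1 = 597; c = 2598; 2598 = 2 * 3 * 433; number of divisors = (1+1) * (1+1) * (1+1) = 8; answer 8
Stage 3: W2 = 8; w = -38; T(3) = -1*(11) + 3*(-42) - 3*(-38) = -23; iterating: T(3)=-23, T(4)=182, T(5)=-284, T(6)=899, T(7)=-2297, T(8)=5846, T(9)=-15434, T(10)=39863, T(11)=-103703, T(12)=269594; answer 269594

269594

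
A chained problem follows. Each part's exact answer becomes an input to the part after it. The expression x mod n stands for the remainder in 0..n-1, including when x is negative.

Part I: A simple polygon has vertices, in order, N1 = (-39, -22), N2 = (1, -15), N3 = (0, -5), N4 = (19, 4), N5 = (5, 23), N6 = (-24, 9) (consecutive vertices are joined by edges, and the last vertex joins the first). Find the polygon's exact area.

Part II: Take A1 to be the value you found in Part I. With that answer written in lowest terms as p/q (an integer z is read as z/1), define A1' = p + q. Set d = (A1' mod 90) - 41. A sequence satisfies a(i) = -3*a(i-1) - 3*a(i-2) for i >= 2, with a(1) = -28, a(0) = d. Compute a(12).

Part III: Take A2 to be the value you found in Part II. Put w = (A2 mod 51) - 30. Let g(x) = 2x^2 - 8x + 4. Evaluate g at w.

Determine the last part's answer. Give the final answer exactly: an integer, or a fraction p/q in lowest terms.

Part I: cross terms: (-39*-15 - 1*-22)=607, (1*-5 - 0*-15)=-5, (0*4 - 19*-5)=95, (19*23 - 5*4)=417, (5*9 - -24*23)=597, (-24*-22 - -39*9)=879; twice the area = |2590| = 2590; area = 1295; answer 1295
Part II: A1 = 1295; threaded value p + q = 1296; d = -5; a(2) = -3*(-28) - 3*(-5) = 99; iterating: a(2)=99, a(3)=-213, a(4)=342, a(5)=-387, a(6)=135, a(7)=756, a(8)=-2673, a(9)=5751, a(10)=-9234, a(11)=10449, a(12)=-3645; answer -3645
Part III: A2 = -3645; w = -3; 2*(-3)^2 - 8*(-3)^1 + 4 = (18) + (24) + (4) = 46; answer 46

46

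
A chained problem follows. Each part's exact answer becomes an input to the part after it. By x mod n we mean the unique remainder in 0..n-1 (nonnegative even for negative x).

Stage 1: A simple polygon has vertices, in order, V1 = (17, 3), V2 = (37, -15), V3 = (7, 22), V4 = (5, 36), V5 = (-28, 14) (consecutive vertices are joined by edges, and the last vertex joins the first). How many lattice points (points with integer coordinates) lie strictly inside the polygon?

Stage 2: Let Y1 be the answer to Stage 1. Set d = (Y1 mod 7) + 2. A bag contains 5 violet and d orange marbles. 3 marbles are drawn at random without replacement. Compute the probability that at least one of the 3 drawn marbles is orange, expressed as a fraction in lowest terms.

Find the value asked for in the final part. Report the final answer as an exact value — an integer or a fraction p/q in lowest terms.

Stage 1: cross terms: (17*-15 - 37*3)=-366, (37*22 - 7*-15)=919, (7*36 - 5*22)=142, (5*14 - -28*36)=1078, (-28*3 - 17*14)=-322; twice the area = |1451| = 1451; area = 1451/2; boundary points = 2 + 1 + 2 + 11 + 1 = 17; strictly interior points = area - boundary/2 + 1 = 718; answer 718
Stage 2: Y1 = 718; d = 6; total draws C(11,3) = 165; complement C(5,3) = 10; favorable 165 - 10 = 155; P = 31/33; answer 31/33

31/33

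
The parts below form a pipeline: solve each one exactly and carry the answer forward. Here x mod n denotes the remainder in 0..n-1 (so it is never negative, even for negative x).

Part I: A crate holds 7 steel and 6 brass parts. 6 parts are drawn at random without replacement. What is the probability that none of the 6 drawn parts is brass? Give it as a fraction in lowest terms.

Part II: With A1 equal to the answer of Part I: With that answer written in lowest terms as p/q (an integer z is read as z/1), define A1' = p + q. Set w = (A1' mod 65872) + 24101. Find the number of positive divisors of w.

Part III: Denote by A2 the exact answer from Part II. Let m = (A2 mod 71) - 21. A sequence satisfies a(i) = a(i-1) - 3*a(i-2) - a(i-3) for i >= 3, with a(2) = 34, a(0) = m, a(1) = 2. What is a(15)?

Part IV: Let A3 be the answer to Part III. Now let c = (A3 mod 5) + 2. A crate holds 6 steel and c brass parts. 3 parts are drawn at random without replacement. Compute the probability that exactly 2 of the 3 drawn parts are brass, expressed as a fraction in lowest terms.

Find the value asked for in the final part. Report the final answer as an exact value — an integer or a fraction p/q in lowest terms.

Part I: total draws C(13,6) = 1716; favorable C(7,6) = 7; P = 7/1716; answer 7/1716
Part II: A1 = 7/1716; threaded value p + q = 1723; w = 25824; 25824 = 2^5 * 3 * 269; number of divisors = (5+1) * (1+1) * (1+1) = 24; answer 24
Part III: A2 = 24; m = 3; a(3) = 1*(34) - 3*(2) - 1*(3) = 25; iterating: a(3)=25, a(4)=-79, a(5)=-188, a(6)=24, a(7)=667, a(8)=783, a(9)=-1242, a(10)=-4258, a(11)=-1315, a(12)=12701, a(13)=20904, a(14)=-15884, a(15)=-91297; answer -91297
Part IV: A3 = -91297; c = 5; total draws C(11,3) = 165; favorable C(5,2)*C(6,1) = 60; P = 4/11; answer 4/11

4/11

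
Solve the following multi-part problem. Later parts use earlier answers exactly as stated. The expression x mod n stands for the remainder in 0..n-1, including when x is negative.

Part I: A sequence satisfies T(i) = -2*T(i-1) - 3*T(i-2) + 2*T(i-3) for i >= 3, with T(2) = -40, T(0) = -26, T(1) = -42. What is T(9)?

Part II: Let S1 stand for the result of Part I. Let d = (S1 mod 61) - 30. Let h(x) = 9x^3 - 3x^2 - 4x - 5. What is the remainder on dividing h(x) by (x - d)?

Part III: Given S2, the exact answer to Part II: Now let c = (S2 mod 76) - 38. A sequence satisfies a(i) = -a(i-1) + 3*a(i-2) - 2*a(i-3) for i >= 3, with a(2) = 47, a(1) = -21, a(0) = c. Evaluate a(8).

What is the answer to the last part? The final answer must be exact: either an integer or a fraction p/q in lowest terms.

Part I: T(3) = -2*(-40) - 3*(-42) + 2*(-26) = 154; iterating: T(3)=154, T(4)=-272, T(5)=2, T(6)=1120, T(7)=-2790, T(8)=2224, T(9)=6162; answer 6162
Part II: S1 = 6162; d = -29; remainder = value at the root: 9*(-29)^3 - 3*(-29)^2 - 4*(-29)^1 - 5 = (-219501) + (-2523) + (116) + (-5) = -221913; answer -221913
Part III: S2 = -221913; c = -31; a(3) = -1*(47) + 3*(-21) - 2*(-31) = -48; iterating: a(3)=-48, a(4)=231, a(5)=-469, a(6)=1258, a(7)=-3127, a(8)=7839; answer 7839

7839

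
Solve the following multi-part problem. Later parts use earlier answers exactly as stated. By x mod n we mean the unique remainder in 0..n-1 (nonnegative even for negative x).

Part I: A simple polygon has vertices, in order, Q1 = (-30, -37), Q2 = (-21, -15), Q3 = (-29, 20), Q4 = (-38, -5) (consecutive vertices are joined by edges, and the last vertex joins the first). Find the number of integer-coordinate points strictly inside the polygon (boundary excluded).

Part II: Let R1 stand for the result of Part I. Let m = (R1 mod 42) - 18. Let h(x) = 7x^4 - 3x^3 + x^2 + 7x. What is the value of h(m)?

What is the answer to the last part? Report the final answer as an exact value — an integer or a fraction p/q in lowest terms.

Part I: cross terms: (-30*-15 - -21*-37)=-327, (-21*20 - -29*-15)=-855, (-29*-5 - -38*20)=905, (-38*-37 - -30*-5)=1256; twice the area = |979| = 979; area = 979/2; boundary points = 1 + 1 + 1 + 8 = 11; strictly interior points = area - boundary/2 + 1 = 485; answer 485
Part II: R1 = 485; m = 5; 7*(5)^4 - 3*(5)^3 + 1*(5)^2 + 7*(5)^1 = (4375) + (-375) + (25) + (35) = 4060; answer 4060

4060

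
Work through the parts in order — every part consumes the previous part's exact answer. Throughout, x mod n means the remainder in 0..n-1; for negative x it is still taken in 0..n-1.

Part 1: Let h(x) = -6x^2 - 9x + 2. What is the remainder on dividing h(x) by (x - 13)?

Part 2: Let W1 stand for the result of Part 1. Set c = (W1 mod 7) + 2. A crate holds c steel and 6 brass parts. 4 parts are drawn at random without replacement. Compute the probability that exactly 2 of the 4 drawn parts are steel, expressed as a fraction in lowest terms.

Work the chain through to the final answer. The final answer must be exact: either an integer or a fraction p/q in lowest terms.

63/143

Part 1: remainder = value at the root: -6*(13)^2 - 9*(13)^1 + 2 = (-1014) + (-117) + (2) = -1129; answer -1129
Part 2: W1 = -1129; c = 7; total draws C(13,4) = 715; favorable C(7,2)*C(6,2) = 315; P = 63/143; answer 63/143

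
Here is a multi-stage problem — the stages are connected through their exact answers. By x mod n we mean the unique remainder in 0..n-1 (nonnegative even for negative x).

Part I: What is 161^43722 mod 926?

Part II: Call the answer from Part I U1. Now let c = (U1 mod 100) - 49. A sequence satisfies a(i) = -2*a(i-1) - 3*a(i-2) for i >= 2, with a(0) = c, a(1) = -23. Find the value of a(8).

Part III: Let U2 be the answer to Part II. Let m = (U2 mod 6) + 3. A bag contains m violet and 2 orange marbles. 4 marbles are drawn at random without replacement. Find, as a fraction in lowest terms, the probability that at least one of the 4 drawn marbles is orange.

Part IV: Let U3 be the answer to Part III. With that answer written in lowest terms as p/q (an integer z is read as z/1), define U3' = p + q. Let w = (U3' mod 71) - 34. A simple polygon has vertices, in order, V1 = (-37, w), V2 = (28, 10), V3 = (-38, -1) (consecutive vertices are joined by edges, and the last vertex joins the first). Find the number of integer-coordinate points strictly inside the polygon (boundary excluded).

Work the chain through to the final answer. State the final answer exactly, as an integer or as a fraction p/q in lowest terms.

Part I: squarings mod 926: 161^1=161, 161^2=919, 161^4=49, 161^8=549, 161^16=451, 161^32=607, 161^64=827, 161^128=541, 161^256=65, 161^512=521, 161^1024=123, 161^2048=313, 161^4096=739, 161^8192=707, 161^16384=735, 161^32768=367; 161^43722 = 161^2 * 161^8 * 161^64 * 161^128 * 161^512 * 161^2048 * 161^8192 * 161^32768 = 425 (mod 926); answer 425
Part II: U1 = 425; c = -24; a(2) = -2*(-23) - 3*(-24) = 118; iterating: a(2)=118, a(3)=-167, a(4)=-20, a(5)=541, a(6)=-1022, a(7)=421, a(8)=2224; answer 2224
Part III: U2 = 2224; m = 7; total draws C(9,4) = 126; complement C(7,4) = 35; favorable 126 - 35 = 91; P = 13/18; answer 13/18
Part IV: U3 = 13/18; threaded value p + q = 31; w = -3; cross terms: (-37*10 - 28*-3)=-286, (28*-1 - -38*10)=352, (-38*-3 - -37*-1)=77; twice the area = |143| = 143; area = 143/2; boundary points = 13 + 11 + 1 = 25; strictly interior points = area - boundary/2 + 1 = 60; answer 60

60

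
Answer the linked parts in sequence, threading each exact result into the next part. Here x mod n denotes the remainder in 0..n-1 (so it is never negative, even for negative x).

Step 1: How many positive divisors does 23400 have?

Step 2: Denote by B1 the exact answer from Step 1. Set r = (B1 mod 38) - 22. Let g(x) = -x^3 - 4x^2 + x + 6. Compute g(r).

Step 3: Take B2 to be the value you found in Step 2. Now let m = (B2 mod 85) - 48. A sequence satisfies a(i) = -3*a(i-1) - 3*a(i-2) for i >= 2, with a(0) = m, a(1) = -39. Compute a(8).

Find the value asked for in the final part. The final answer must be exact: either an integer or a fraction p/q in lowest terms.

-6318

Step 1: 23400 = 2^3 * 3^2 * 5^2 * 13; number of divisors = (3+1) * (2+1) * (2+1) * (1+1) = 72; answer 72
Step 2: B1 = 72; r = 12; -1*(12)^3 - 4*(12)^2 + 1*(12)^1 + 6 = (-1728) + (-576) + (12) + (6) = -2286; answer -2286
Step 3: B2 = -2286; m = -39; a(2) = -3*(-39) - 3*(-39) = 234; iterating: a(2)=234, a(3)=-585, a(4)=1053, a(5)=-1404, a(6)=1053, a(7)=1053, a(8)=-6318; answer -6318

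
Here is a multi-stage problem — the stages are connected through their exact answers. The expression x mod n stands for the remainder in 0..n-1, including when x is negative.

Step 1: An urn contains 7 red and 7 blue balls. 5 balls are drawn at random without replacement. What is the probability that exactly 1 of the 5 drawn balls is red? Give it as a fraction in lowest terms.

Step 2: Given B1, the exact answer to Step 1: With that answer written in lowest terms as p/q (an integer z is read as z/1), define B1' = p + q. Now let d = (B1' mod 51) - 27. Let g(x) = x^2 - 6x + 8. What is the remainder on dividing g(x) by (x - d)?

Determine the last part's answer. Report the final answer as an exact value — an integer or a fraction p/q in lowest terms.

224

Step 1: total draws C(14,5) = 2002; favorable C(7,1)*C(7,4) = 245; P = 35/286; answer 35/286
Step 2: B1 = 35/286; threaded value p + q = 321; d = -12; remainder = value at the root: 1*(-12)^2 - 6*(-12)^1 + 8 = (144) + (72) + (8) = 224; answer 224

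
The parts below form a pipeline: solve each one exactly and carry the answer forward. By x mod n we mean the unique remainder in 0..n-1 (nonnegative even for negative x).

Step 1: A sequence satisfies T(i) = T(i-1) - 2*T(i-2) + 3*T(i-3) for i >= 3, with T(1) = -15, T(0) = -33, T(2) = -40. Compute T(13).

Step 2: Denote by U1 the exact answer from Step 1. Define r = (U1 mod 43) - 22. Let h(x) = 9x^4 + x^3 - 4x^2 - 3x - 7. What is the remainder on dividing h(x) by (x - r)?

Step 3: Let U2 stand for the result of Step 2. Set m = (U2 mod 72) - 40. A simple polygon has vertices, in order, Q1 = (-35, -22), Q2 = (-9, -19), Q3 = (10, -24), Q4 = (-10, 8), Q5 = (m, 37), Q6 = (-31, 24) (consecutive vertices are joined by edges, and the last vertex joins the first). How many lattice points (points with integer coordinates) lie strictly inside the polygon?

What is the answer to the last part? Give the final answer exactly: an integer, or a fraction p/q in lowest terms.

Step 1: T(3) = 1*(-40) - 2*(-15) + 3*(-33) = -109; iterating: T(3)=-109, T(4)=-74, T(5)=24, T(6)=-155, T(7)=-425, T(8)=-43, T(9)=342, T(10)=-847, T(11)=-1660, T(12)=1060, T(13)=1839; answer 1839
Step 2: U1 = 1839; r = 11; remainder = value at the root: 9*(11)^4 + 1*(11)^3 - 4*(11)^2 - 3*(11)^1 - 7 = (131769) + (1331) + (-484) + (-33) + (-7) = 132576; answer 132576
Step 3: U2 = 132576; m = -16; cross terms: (-35*-19 - -9*-22)=467, (-9*-24 - 10*-19)=406, (10*8 - -10*-24)=-160, (-10*37 - -16*8)=-242, (-16*24 - -31*37)=763, (-31*-22 - -35*24)=1522; twice the area = |2756| = 2756; area = 1378; boundary points = 1 + 1 + 4 + 1 + 1 + 2 = 10; strictly interior points = area - boundary/2 + 1 = 1374; answer 1374

1374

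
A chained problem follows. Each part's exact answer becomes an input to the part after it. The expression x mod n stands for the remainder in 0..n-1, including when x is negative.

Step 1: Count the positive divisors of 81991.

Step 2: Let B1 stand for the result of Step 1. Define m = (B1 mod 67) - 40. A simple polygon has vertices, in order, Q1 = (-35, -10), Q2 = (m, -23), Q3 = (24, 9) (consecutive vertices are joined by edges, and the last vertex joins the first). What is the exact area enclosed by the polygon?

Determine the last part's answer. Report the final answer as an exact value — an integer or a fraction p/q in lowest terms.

Step 1: 81991 = 7 * 13 * 17 * 53; number of divisors = (1+1) * (1+1) * (1+1) * (1+1) = 16; answer 16
Step 2: B1 = 16; m = -24; cross terms: (-35*-23 - -24*-10)=565, (-24*9 - 24*-23)=336, (24*-10 - -35*9)=75; twice the area = |976| = 976; area = 488; answer 488

488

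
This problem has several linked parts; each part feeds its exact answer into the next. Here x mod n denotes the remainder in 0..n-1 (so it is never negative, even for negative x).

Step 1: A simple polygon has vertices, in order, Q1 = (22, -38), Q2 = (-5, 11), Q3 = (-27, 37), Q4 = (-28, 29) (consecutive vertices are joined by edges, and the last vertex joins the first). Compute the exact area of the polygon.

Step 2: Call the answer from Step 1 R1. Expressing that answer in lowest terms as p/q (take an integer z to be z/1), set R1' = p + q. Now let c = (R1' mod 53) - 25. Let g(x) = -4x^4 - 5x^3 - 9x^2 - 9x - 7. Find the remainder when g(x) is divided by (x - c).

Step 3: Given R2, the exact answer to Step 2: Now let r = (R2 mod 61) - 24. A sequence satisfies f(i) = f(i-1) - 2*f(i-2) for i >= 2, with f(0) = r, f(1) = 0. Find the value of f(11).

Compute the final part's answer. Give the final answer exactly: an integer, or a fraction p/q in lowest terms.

Step 1: cross terms: (22*11 - -5*-38)=52, (-5*37 - -27*11)=112, (-27*29 - -28*37)=253, (-28*-38 - 22*29)=426; twice the area = |843| = 843; area = 843/2; answer 843/2
Step 2: R1 = 843/2; threaded value p + q = 845; c = 25; remainder = value at the root: -4*(25)^4 - 5*(25)^3 - 9*(25)^2 - 9*(25)^1 - 7 = (-1562500) + (-78125) + (-5625) + (-225) + (-7) = -1646482; answer -1646482
Step 3: R2 = -1646482; r = 6; f(2) = 1*(0) - 2*(6) = -12; iterating: f(2)=-12, f(3)=-12, f(4)=12, f(5)=36, f(6)=12, f(7)=-60, f(8)=-84, f(9)=36, f(10)=204, f(11)=132; answer 132

132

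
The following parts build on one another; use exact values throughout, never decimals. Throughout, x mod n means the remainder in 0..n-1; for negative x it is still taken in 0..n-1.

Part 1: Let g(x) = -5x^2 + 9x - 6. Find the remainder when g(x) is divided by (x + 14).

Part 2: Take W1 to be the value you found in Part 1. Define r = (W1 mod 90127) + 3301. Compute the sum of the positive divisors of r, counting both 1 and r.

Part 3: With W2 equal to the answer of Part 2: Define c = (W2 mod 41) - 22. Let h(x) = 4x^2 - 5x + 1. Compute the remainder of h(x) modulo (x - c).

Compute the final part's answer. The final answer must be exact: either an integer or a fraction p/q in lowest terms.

Part 1: remainder = value at the root: -5*(-14)^2 + 9*(-14)^1 - 6 = (-980) + (-126) + (-6) = -1112; answer -1112
Part 2: W1 = -1112; r = 92316; 92316 = 2^2 * 3 * 7^2 * 157; sigma = (1 + 2 + 4) * (1 + 3) * (1 + 7 + 49) * (1 + 157) = 7 * 4 * 57 * 158 = 252168; answer 252168
Part 3: W2 = 252168; c = -4; remainder = value at the root: 4*(-4)^2 - 5*(-4)^1 + 1 = (64) + (20) + (1) = 85; answer 85

85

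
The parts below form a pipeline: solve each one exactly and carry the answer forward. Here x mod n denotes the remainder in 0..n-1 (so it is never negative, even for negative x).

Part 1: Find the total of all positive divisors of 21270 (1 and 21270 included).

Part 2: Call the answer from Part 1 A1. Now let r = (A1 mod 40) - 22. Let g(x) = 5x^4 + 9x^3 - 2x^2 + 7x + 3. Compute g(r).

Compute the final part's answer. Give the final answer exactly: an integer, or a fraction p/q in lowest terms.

Part 1: 21270 = 2 * 3 * 5 * 709; sigma = (1 + 2) * (1 + 3) * (1 + 5) * (1 + 709) = 3 * 4 * 6 * 710 = 51120; answer 51120
Part 2: A1 = 51120; r = -22; 5*(-22)^4 + 9*(-22)^3 - 2*(-22)^2 + 7*(-22)^1 + 3 = (1171280) + (-95832) + (-968) + (-154) + (3) = 1074329; answer 1074329

1074329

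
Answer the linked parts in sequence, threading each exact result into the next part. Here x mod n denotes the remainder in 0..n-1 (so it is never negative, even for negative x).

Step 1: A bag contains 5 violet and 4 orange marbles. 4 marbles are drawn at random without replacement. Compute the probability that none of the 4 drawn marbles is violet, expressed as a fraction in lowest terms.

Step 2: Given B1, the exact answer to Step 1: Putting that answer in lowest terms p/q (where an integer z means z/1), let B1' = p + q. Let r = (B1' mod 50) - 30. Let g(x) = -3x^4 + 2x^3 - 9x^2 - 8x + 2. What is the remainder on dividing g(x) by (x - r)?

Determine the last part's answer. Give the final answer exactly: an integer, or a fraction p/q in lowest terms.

Step 1: total draws C(9,4) = 126; favorable C(4,4) = 1; P = 1/126; answer 1/126
Step 2: B1 = 1/126; threaded value p + q = 127; r = -3; remainder = value at the root: -3*(-3)^4 + 2*(-3)^3 - 9*(-3)^2 - 8*(-3)^1 + 2 = (-243) + (-54) + (-81) + (24) + (2) = -352; answer -352

-352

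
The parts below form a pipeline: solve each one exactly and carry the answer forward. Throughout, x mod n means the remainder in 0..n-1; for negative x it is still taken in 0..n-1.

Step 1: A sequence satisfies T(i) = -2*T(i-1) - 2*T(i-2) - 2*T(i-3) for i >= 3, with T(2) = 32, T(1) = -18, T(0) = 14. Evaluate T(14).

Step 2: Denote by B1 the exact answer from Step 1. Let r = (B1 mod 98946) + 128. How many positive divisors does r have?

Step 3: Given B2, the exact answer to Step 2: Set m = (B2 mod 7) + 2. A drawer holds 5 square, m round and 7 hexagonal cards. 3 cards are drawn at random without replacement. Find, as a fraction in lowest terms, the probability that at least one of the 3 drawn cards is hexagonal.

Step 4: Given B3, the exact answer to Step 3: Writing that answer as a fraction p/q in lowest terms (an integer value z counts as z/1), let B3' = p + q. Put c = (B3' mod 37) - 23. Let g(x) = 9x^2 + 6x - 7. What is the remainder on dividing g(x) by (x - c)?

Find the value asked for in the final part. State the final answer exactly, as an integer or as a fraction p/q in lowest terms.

Step 1: T(3) = -2*(32) - 2*(-18) - 2*(14) = -56; iterating: T(3)=-56, T(4)=84, T(5)=-120, T(6)=184, T(7)=-296, T(8)=464, T(9)=-704, T(10)=1072, T(11)=-1664, T(12)=2592, T(13)=-4000, T(14)=6144; answer 6144
Step 2: B1 = 6144; r = 6272; 6272 = 2^7 * 7^2; number of divisors = (7+1) * (2+1) = 24; answer 24
Step 3: B2 = 24; m = 5; total draws C(17,3) = 680; complement C(10,3) = 120; favorable 680 - 120 = 560; P = 14/17; answer 14/17
Step 4: B3 = 14/17; threaded value p + q = 31; c = 8; remainder = value at the root: 9*(8)^2 + 6*(8)^1 - 7 = (576) + (48) + (-7) = 617; answer 617

617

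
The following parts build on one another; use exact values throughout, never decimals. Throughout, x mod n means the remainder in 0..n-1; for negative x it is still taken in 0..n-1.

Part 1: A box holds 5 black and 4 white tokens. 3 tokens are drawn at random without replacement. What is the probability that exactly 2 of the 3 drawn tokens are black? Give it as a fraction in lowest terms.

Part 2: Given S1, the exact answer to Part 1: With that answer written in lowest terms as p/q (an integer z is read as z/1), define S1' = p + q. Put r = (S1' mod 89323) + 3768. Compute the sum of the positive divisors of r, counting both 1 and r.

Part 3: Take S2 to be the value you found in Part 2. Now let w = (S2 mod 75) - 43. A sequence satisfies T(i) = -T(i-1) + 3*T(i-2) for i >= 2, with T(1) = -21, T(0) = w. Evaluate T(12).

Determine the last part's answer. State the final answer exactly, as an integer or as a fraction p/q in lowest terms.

266193

Part 1: total draws C(9,3) = 84; favorable C(5,2)*C(4,1) = 40; P = 10/21; answer 10/21
Part 2: S1 = 10/21; threaded value p + q = 31; r = 3799; 3799 = 29 * 131; sigma = (1 + 29) * (1 + 131) = 30 * 132 = 3960; answer 3960
Part 3: S2 = 3960; w = 17; T(2) = -1*(-21) + 3*(17) = 72; iterating: T(2)=72, T(3)=-135, T(4)=351, T(5)=-756, T(6)=1809, T(7)=-4077, T(8)=9504, T(9)=-21735, T(10)=50247, T(11)=-115452, T(12)=266193; answer 266193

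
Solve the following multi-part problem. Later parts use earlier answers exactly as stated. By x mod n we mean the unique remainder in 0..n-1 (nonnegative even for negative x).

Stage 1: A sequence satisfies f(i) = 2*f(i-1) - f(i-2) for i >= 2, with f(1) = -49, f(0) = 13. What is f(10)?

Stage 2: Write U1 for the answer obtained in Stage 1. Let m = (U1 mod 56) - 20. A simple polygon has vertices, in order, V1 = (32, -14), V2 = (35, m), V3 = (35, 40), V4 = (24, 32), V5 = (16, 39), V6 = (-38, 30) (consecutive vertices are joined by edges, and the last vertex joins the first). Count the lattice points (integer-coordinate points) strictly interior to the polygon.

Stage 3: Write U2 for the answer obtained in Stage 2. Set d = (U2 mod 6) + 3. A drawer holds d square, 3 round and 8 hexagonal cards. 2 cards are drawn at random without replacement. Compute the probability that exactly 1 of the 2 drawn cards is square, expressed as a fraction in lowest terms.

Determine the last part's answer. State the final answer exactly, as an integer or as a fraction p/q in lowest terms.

11/24

Stage 1: f(2) = 2*(-49) - 1*(13) = -111; iterating: f(2)=-111, f(3)=-173, f(4)=-235, f(5)=-297, f(6)=-359, f(7)=-421, f(8)=-483, f(9)=-545, f(10)=-607; answer -607
Stage 2: U1 = -607; m = -11; cross terms: (32*-11 - 35*-14)=138, (35*40 - 35*-11)=1785, (35*32 - 24*40)=160, (24*39 - 16*32)=424, (16*30 - -38*39)=1962, (-38*-14 - 32*30)=-428; twice the area = |4041| = 4041; area = 4041/2; boundary points = 3 + 51 + 1 + 1 + 9 + 2 = 67; strictly interior points = area - boundary/2 + 1 = 1988; answer 1988
Stage 3: U2 = 1988; d = 5; total draws C(16,2) = 120; favorable C(5,1)*C(11,1) = 55; P = 11/24; answer 11/24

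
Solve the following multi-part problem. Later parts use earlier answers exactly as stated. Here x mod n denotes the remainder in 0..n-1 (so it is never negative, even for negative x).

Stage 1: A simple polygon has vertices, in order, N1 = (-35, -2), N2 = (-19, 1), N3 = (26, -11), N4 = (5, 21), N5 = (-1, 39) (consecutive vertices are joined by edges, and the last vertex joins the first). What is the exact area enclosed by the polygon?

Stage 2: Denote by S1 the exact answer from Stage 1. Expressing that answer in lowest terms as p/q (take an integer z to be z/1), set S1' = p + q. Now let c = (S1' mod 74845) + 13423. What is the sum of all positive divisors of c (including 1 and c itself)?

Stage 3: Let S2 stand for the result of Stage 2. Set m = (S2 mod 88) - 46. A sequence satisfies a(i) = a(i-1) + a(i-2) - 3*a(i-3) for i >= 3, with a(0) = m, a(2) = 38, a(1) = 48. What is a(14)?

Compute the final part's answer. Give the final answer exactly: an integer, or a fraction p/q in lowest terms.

1618

Stage 1: cross terms: (-35*1 - -19*-2)=-73, (-19*-11 - 26*1)=183, (26*21 - 5*-11)=601, (5*39 - -1*21)=216, (-1*-2 - -35*39)=1367; twice the area = |2294| = 2294; area = 1147; answer 1147
Stage 2: S1 = 1147; threaded value p + q = 1148; c = 14571; 14571 = 3^2 * 1619; sigma = (1 + 3 + 9) * (1 + 1619) = 13 * 1620 = 21060; answer 21060
Stage 3: S2 = 21060; m = -18; a(3) = 1*(38) + 1*(48) - 3*(-18) = 140; iterating: a(3)=140, a(4)=34, a(5)=60, a(6)=-326, a(7)=-368, a(8)=-874, a(9)=-264, a(10)=-34, a(11)=2324, a(12)=3082, a(13)=5508, a(14)=1618; answer 1618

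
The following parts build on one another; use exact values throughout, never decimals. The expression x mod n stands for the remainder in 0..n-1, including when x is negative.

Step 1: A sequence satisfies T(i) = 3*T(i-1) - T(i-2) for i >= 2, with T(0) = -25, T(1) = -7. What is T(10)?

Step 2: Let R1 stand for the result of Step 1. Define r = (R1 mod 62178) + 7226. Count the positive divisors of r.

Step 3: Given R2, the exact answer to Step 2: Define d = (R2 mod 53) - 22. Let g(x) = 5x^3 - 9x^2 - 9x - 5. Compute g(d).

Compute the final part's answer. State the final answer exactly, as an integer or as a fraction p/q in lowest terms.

Step 1: T(2) = 3*(-7) - 1*(-25) = 4; iterating: T(2)=4, T(3)=19, T(4)=53, T(5)=140, T(6)=367, T(7)=961, T(8)=2516, T(9)=6587, T(10)=17245; answer 17245
Step 2: R1 = 17245; r = 24471; 24471 = 3^2 * 2719; number of divisors = (2+1) * (1+1) = 6; answer 6
Step 3: R2 = 6; d = -16; 5*(-16)^3 - 9*(-16)^2 - 9*(-16)^1 - 5 = (-20480) + (-2304) + (144) + (-5) = -22645; answer -22645

-22645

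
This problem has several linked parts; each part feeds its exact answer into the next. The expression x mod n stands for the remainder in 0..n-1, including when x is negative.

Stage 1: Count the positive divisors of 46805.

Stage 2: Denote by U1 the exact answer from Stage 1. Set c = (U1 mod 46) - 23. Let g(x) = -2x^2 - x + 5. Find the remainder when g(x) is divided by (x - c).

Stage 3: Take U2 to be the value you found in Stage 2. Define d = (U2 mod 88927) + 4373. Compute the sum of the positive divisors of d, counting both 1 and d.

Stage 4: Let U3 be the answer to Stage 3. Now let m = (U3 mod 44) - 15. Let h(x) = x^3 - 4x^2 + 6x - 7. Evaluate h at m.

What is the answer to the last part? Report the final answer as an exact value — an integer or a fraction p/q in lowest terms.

48

Stage 1: 46805 = 5 * 11 * 23 * 37; number of divisors = (1+1) * (1+1) * (1+1) * (1+1) = 16; answer 16
Stage 2: U1 = 16; c = -7; remainder = value at the root: -2*(-7)^2 - 1*(-7)^1 + 5 = (-98) + (7) + (5) = -86; answer -86
Stage 3: U2 = -86; d = 93214; 93214 = 2 * 11 * 19 * 223; sigma = (1 + 2) * (1 + 11) * (1 + 19) * (1 + 223) = 3 * 12 * 20 * 224 = 161280; answer 161280
Stage 4: U3 = 161280; m = 5; 1*(5)^3 - 4*(5)^2 + 6*(5)^1 - 7 = (125) + (-100) + (30) + (-7) = 48; answer 48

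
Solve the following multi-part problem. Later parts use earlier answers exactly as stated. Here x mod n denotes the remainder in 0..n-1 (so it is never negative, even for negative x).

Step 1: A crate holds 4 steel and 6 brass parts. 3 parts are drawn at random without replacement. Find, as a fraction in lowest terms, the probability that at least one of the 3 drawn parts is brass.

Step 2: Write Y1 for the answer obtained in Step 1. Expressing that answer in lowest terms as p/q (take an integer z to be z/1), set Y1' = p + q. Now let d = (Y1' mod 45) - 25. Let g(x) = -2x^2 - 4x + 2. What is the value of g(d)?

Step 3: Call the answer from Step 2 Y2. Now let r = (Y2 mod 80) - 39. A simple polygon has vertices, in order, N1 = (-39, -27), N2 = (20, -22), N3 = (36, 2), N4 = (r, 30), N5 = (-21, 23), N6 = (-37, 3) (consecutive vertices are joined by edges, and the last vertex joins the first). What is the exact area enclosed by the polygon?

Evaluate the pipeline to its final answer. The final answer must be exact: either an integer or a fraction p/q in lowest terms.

5949/2

Step 1: total draws C(10,3) = 120; complement C(4,3) = 4; favorable 120 - 4 = 116; P = 29/30; answer 29/30
Step 2: Y1 = 29/30; threaded value p + q = 59; d = -11; -2*(-11)^2 - 4*(-11)^1 + 2 = (-242) + (44) + (2) = -196; answer -196
Step 3: Y2 = -196; r = 5; cross terms: (-39*-22 - 20*-27)=1398, (20*2 - 36*-22)=832, (36*30 - 5*2)=1070, (5*23 - -21*30)=745, (-21*3 - -37*23)=788, (-37*-27 - -39*3)=1116; twice the area = |5949| = 5949; area = 5949/2; answer 5949/2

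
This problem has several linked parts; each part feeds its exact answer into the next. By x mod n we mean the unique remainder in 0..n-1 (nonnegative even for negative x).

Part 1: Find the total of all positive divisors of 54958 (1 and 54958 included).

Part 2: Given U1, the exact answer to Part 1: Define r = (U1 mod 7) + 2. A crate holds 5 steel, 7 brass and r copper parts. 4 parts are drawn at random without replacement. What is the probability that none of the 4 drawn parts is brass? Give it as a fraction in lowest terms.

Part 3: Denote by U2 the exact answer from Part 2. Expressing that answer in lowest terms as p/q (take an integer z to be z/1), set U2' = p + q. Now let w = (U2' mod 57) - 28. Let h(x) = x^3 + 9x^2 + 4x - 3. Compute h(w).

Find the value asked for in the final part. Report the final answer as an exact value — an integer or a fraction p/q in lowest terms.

3767

Part 1: 54958 = 2 * 27479; sigma = (1 + 2) * (1 + 27479) = 3 * 27480 = 82440; answer 82440
Part 2: U1 = 82440; r = 3; total draws C(15,4) = 1365; favorable C(8,4) = 70; P = 2/39; answer 2/39
Part 3: U2 = 2/39; threaded value p + q = 41; w = 13; 1*(13)^3 + 9*(13)^2 + 4*(13)^1 - 3 = (2197) + (1521) + (52) + (-3) = 3767; answer 3767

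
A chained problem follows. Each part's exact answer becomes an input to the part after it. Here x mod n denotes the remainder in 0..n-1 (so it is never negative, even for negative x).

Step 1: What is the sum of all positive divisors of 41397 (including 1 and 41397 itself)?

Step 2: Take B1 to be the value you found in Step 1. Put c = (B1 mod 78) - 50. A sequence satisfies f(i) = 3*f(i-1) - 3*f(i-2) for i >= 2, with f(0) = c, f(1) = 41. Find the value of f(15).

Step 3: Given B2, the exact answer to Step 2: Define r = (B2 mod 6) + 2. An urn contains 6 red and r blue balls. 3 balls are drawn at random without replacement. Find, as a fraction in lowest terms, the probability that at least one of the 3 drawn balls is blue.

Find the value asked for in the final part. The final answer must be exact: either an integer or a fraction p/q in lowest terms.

Step 1: 41397 = 3 * 13799; sigma = (1 + 3) * (1 + 13799) = 4 * 13800 = 55200; answer 55200
Step 2: B1 = 55200; c = 4; f(2) = 3*(41) - 3*(4) = 111; iterating: f(2)=111, f(3)=210, f(4)=297, f(5)=261, f(6)=-108, f(7)=-1107, f(8)=-2997, f(9)=-5670, f(10)=-8019, f(11)=-7047, f(12)=2916, f(13)=29889, f(14)=80919, f(15)=153090; answer 153090
Step 3: B2 = 153090; r = 2; total draws C(8,3) = 56; complement C(6,3) = 20; favorable 56 - 20 = 36; P = 9/14; answer 9/14

9/14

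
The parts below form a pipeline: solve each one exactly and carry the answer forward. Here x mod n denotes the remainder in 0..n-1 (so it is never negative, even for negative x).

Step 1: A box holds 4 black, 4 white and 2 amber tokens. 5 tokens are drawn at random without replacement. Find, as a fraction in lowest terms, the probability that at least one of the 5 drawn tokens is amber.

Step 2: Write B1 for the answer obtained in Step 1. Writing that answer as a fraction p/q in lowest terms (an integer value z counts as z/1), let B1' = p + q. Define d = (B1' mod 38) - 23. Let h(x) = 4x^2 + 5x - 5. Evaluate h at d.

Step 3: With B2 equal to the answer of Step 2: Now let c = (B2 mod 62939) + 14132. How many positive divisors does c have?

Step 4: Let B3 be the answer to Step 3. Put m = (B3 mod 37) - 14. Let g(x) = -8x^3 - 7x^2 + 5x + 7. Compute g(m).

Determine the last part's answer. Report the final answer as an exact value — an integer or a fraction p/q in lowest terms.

-1943

Step 1: total draws C(10,5) = 252; complement C(8,5) = 56; favorable 252 - 56 = 196; P = 7/9; answer 7/9
Step 2: B1 = 7/9; threaded value p + q = 16; d = -7; 4*(-7)^2 + 5*(-7)^1 - 5 = (196) + (-35) + (-5) = 156; answer 156
Step 3: B2 = 156; c = 14288; 14288 = 2^4 * 19 * 47; number of divisors = (4+1) * (1+1) * (1+1) = 20; answer 20
Step 4: B3 = 20; m = 6; -8*(6)^3 - 7*(6)^2 + 5*(6)^1 + 7 = (-1728) + (-252) + (30) + (7) = -1943; answer -1943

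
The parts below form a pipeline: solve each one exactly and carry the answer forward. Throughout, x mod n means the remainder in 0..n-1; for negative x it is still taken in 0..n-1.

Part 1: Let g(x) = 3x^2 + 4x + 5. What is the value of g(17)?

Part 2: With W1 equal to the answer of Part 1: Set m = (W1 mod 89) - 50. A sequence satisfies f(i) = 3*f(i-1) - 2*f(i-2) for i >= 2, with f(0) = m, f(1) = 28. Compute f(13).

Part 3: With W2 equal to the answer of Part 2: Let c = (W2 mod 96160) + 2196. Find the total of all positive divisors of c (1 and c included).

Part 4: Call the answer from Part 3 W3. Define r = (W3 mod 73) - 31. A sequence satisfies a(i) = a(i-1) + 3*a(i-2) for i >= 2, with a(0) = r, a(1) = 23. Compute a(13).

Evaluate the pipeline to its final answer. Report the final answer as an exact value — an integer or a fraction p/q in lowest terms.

Part 1: 3*(17)^2 + 4*(17)^1 + 5 = (867) + (68) + (5) = 940; answer 940
Part 2: W1 = 940; m = 0; f(2) = 3*(28) - 2*(0) = 84; iterating: f(2)=84, f(3)=196, f(4)=420, f(5)=868, f(6)=1764, f(7)=3556, f(8)=7140, f(9)=14308, f(10)=28644, f(11)=57316, f(12)=114660, f(13)=229348; answer 229348
Part 3: W2 = 229348; c = 39224; 39224 = 2^3 * 4903; sigma = (1 + 2 + 4 + 8) * (1 + 4903) = 15 * 4904 = 73560; answer 73560
Part 4: W3 = 73560; r = 18; a(2) = 1*(23) + 3*(18) = 77; iterating: a(2)=77, a(3)=146, a(4)=377, a(5)=815, a(6)=1946, a(7)=4391, a(8)=10229, a(9)=23402, a(10)=54089, a(11)=124295, a(12)=286562, a(13)=659447; answer 659447

659447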